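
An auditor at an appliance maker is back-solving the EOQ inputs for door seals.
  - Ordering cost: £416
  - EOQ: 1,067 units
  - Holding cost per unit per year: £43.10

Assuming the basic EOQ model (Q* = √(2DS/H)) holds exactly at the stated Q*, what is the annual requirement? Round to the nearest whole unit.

58,977 units per year

From Q* = √(2DS/H) ⇒ Q*² = 2DS/H.
D = Q²H / (2S) = 1,067² × 43.1 / (2 × 416) = 58,977.01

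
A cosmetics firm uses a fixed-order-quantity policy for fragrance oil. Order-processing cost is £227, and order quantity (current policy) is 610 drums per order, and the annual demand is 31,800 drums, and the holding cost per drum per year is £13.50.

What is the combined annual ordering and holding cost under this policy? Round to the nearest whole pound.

Ordering: D/Q × S = 31,800/610 × £227 = £11,833.77
Holding:  Q/2 × H = 610/2 × £13.5 = £4,117.50
Total = £11,833.77 + £4,117.50 = £15,951.27

£15,951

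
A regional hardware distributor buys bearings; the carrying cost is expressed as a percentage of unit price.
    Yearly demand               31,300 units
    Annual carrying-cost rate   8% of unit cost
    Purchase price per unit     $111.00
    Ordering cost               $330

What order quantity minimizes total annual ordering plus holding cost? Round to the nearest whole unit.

1,525 units

Carrying cost H = $111 × 8% = $8.8800/unit/yr
Q* = √(2·D·S / H) = √(2·31,300·330 / 8.88) = √2,326,351.4 ≈ 1,525.24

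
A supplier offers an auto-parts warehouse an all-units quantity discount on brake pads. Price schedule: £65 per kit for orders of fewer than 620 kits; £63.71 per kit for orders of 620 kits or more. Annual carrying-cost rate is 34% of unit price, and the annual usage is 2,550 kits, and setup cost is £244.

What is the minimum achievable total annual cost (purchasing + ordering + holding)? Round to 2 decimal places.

H₁ = 34%×£65 = £22.1000;  H₂ = 34%×£63.71 = £21.6614
EOQ₁ = √(2×2,550×244/22.1000) = 237.29  (< 620, feasible at tier 1)
EOQ₂ = √(2×2,550×244/21.6614) = 239.68  (< 620 → use Q = 620 at tier-2 price)
TC(tier 1 (EOQ₁), Q≈237.3) = £170,994.16
TC(tier 2, Q≈620.0) = £170,179.08
Minimum at tier 2: £170,179.08

£170,179.08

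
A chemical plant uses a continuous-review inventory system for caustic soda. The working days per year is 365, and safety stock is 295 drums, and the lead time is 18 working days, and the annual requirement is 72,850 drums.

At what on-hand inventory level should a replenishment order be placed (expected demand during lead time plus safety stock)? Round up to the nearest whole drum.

Daily demand d = 72,850 / 365 = 199.589 drums/day
Demand during lead time = 199.589 × 18 = 3,592.60
Reorder point = 3,592.60 + 295 = 3,887.60 → round up

3,888 drums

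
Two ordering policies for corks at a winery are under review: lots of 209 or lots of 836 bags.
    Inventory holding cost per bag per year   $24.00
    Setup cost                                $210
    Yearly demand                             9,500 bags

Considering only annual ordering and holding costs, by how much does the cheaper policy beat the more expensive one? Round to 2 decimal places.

$364.91

TC(Q) = (D/Q)S + (Q/2)H
TC(209) = (9,500/209)×210 + (209/2)×24 = $12,053.45
TC(836) = (9,500/836)×210 + (836/2)×24 = $12,418.36
|ΔTC| = |$12,053.45 − $12,418.36| = $364.91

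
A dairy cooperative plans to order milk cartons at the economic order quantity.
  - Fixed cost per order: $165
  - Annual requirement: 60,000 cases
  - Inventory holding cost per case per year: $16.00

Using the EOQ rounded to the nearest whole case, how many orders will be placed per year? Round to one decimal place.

Optimal lot size Q* = (2 × 60,000 × $165 / $16)^½ ≈ 1,112.43 → Q = 1,112
N = D/Q = 60,000/1,112 ≈ 53.957 orders/yr

54.0 orders per year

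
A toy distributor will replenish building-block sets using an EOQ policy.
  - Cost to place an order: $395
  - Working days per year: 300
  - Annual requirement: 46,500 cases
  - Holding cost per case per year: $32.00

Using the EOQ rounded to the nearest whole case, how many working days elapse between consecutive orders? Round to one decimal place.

6.9 days

Optimal lot size Q* = (2 × 46,500 × $395 / $32)^½ ≈ 1,071.43 → Q = 1,071 cases
Days between orders = 300 / (D/Q) = 300 / 43.417 ≈ 6.910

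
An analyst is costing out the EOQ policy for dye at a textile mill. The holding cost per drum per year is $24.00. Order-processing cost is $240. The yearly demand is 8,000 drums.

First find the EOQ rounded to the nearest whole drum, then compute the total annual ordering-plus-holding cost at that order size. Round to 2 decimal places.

Optimal lot size Q* = (2 × 8,000 × $240 / $24)^½ ≈ 400.00 → Q = 400 drums
Ordering: D/Q × S = 8,000/400 × $240 = $4,800.00
Holding:  Q/2 × H = 400/2 × $24 = $4,800.00
Total = $4,800.00 + $4,800.00 = $9,600.00

$9,600.00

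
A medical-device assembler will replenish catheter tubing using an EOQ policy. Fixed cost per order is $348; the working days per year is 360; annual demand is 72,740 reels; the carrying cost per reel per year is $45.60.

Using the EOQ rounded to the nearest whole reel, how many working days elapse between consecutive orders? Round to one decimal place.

5.2 days

2DS/H = 2·72,740·348/45.6 = 1,110,242.11
EOQ = √1,110,242.11 ≈ 1,053.68 → Q = 1,054 reels
Days between orders = 360 / (D/Q) = 360 / 69.013 ≈ 5.216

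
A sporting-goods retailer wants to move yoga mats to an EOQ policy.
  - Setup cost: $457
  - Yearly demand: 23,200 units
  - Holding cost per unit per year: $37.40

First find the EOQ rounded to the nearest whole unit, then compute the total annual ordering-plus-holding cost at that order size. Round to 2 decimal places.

$28,161.31

EOQ = √(2DS/H) = √(2 × 23,200 × 457 / 37.4)
    = √(566,973.26) ≈ 752.98 → Q = 753 units
Orders/yr = 23,200/753 = 30.810; ordering cost = 30.810 × $457 = $14,080.21
Average inventory = 753/2 = 376.5; holding cost = 376.5 × $37.4 = $14,081.10
Total = $14,080.21 + $14,081.10 = $28,161.31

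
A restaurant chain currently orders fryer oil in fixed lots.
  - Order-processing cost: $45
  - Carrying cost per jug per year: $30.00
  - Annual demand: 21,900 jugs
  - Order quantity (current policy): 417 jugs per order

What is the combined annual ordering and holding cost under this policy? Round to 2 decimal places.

Orders/yr = 21,900/417 = 52.518; ordering cost = 52.518 × $45 = $2,363.31
Average inventory = 417/2 = 208.5; holding cost = 208.5 × $30 = $6,255.00
Total = $2,363.31 + $6,255.00 = $8,618.31

$8,618.31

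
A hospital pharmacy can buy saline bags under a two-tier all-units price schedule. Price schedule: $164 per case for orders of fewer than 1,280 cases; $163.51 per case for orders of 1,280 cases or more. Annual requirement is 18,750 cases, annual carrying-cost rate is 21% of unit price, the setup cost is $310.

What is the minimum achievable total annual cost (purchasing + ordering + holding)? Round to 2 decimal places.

H₁ = 21%×$164 = $34.4400;  H₂ = 21%×$163.51 = $34.3371
EOQ₁ = √(2×18,750×310/34.4400) = 580.98  (< 1,280, feasible at tier 1)
EOQ₂ = √(2×18,750×310/34.3371) = 581.85  (< 1,280 → use Q = 1,280 at tier-2 price)
TC(tier 1 (EOQ₁), Q≈581.0) = $3,095,009.12
TC(tier 2, Q≈1,280.0) = $3,092,329.26
Minimum at tier 2: $3,092,329.26

$3,092,329.26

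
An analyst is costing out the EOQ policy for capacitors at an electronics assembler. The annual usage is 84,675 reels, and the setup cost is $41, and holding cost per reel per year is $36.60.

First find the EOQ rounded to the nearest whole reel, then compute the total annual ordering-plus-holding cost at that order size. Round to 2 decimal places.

Q* = √(2·D·S / H) = √(2·84,675·41 / 36.6) = √189,709.0 ≈ 435.56 → Q = 436 reels
Orders/yr = 84,675/436 = 194.209; ordering cost = 194.209 × $41 = $7,962.56
Average inventory = 436/2 = 218; holding cost = 218 × $36.6 = $7,978.80
Total = $7,962.56 + $7,978.80 = $15,941.36

$15,941.36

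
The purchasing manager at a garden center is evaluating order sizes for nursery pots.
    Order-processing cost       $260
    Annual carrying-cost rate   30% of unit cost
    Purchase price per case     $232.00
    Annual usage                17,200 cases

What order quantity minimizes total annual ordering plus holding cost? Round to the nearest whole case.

Carrying cost H = $232 × 30% = $69.6000/case/yr
Q* = √(2·D·S / H) = √(2·17,200·260 / 69.6) = √128,505.7 ≈ 358.48

358 cases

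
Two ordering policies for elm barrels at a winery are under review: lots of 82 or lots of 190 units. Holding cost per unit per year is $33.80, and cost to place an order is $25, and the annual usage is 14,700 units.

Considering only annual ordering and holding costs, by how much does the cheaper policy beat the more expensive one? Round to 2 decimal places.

Annual cost at Q: ordering D·S/Q plus holding Q·H/2.
TC(82) = (14,700/82)×25 + (82/2)×33.8 = $5,867.51
TC(190) = (14,700/190)×25 + (190/2)×33.8 = $5,145.21
Cheaper: Q = 190.  Difference = $722.30

$722.30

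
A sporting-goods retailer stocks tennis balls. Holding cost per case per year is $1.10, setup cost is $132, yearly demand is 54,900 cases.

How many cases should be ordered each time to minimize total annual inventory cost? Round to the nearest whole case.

3,630 cases

EOQ = √(2DS/H) = √(2 × 54,900 × 132 / 1.1)
    = √(13,176,000.00) ≈ 3,629.88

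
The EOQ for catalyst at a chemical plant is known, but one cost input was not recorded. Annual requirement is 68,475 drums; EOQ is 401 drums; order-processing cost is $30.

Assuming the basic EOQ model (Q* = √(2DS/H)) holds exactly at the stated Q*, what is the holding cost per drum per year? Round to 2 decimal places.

$25.55

EOQ relation: Q² = 2DS/H, so rearrange for the unknown.
H = 2DS / Q² = 2 × 68,475 × 30 / 401² = 25.5502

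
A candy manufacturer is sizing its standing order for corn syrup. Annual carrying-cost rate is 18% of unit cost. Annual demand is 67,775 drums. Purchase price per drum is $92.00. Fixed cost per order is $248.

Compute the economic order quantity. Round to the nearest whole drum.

H = i·C = 0.18 × $92 = $16.5600 per drum-year
2DS/H = 2·67,775·248/16.56 = 2,029,975.85
EOQ = √2,029,975.85 ≈ 1,424.77

1,425 drums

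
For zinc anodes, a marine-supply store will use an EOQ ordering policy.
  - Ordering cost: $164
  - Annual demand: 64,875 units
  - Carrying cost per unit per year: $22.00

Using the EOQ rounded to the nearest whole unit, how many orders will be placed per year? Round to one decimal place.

66.0 orders per year

Optimal lot size Q* = (2 × 64,875 × $164 / $22)^½ ≈ 983.48 → Q = 983
N = D/Q = 64,875/983 ≈ 65.997 orders/yr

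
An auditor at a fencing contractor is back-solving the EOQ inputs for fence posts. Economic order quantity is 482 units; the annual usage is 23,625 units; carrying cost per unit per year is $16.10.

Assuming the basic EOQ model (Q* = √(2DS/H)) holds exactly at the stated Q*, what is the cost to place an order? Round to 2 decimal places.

Since Q* = (2DS/H)^½, squaring gives Q*²·H = 2DS.
S = Q²H / (2D) = 482² × 16.1 / (2 × 23,625) = 79.1623

$79.16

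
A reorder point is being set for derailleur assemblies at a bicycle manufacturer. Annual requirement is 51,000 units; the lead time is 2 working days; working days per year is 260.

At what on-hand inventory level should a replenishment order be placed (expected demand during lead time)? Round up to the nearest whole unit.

Daily demand d = 51,000 / 260 = 196.154 units/day
Demand during lead time = 196.154 × 2 = 392.31
Reorder point = 392.31 → round up

393 units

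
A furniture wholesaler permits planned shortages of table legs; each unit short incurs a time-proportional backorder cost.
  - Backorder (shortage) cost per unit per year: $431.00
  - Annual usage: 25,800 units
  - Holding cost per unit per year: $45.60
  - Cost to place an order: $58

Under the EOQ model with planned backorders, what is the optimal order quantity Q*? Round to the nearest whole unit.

269 units

Basic EOQ = √(2·25,800·58/45.6) = 256.187
Backorder adjustment √((H+b)/b) = √((45.6+431)/431) = 1.0516
Q* = 256.187 × 1.0516 ≈ 269.40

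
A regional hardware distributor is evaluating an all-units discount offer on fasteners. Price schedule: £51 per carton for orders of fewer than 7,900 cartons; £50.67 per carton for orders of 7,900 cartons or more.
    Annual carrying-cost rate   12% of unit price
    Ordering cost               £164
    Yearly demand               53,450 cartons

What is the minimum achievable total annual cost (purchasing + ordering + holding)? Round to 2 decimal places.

H₁ = 12%×£51 = £6.1200;  H₂ = 12%×£50.67 = £6.0804
EOQ₁ = √(2×53,450×164/6.1200) = 1,692.52  (< 7,900, feasible at tier 1)
EOQ₂ = √(2×53,450×164/6.0804) = 1,698.03  (< 7,900 → use Q = 7,900 at tier-2 price)
TC(tier 1 (EOQ₁), Q≈1,692.5) = £2,736,308.25
TC(tier 2, Q≈7,900.0) = £2,733,438.67
Minimum at tier 2: £2,733,438.67

£2,733,438.67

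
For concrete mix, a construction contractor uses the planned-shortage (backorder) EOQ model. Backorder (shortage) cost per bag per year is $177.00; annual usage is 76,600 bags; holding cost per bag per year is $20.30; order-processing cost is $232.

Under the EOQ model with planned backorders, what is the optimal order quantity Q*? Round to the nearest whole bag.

1,397 bags

Basic EOQ = √(2·76,600·232/20.3) = 1,323.200
Backorder adjustment √((H+b)/b) = √((20.3+177)/177) = 1.0558
Q* = 1,323.200 × 1.0558 ≈ 1,397.02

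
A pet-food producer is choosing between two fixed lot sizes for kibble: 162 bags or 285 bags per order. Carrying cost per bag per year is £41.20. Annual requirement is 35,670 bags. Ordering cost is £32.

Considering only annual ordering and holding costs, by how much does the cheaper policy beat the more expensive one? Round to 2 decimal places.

Annual cost at Q: ordering D·S/Q plus holding Q·H/2.
TC(162) = (35,670/162)×32 + (162/2)×41.2 = £10,383.13
TC(285) = (35,670/285)×32 + (285/2)×41.2 = £9,876.05
Lots of 285 are cheaper by £507.07.

£507.07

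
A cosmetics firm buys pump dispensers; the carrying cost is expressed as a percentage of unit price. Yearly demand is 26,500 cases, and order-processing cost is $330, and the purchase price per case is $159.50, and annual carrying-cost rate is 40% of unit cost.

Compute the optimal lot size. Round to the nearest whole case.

Carrying cost H = $159.5 × 40% = $63.8000/case/yr
Optimal lot size Q* = (2 × 26,500 × $330 / $63.8)^½ ≈ 523.58

524 cases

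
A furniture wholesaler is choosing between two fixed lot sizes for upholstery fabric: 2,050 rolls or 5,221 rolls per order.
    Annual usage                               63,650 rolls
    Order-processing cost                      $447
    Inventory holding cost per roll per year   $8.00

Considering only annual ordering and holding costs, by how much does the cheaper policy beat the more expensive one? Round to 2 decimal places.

TC(Q) = (D/Q)S + (Q/2)H
TC(2,050) = (63,650/2,050)×447 + (2,050/2)×8 = $22,078.80
TC(5,221) = (63,650/5,221)×447 + (5,221/2)×8 = $26,333.44
Lots of 2,050 are cheaper by $4,254.64.

$4,254.64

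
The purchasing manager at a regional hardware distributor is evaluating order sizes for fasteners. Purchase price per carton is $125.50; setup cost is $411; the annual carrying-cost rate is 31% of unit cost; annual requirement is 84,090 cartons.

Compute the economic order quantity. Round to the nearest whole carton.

1,333 cartons

H = i·C = 0.31 × $125.5 = $38.9050 per carton-year
2DS/H = 2·84,090·411/38.905 = 1,776,686.29
EOQ = √1,776,686.29 ≈ 1,332.92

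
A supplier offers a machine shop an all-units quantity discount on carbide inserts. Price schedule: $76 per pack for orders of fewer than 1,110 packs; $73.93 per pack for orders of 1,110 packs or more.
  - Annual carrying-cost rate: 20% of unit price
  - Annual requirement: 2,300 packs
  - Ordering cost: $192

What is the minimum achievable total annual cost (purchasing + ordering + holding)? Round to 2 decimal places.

$178,463.97

H₁ = 20%×$76 = $15.2000;  H₂ = 20%×$73.93 = $14.7860
EOQ₁ = √(2×2,300×192/15.2000) = 241.05  (< 1,110, feasible at tier 1)
EOQ₂ = √(2×2,300×192/14.7860) = 244.40  (< 1,110 → use Q = 1,110 at tier-2 price)
TC(tier 1 (EOQ₁), Q≈241.1) = $178,463.97
TC(tier 2, Q≈1,110.0) = $178,643.07
Minimum at tier 1 (EOQ₁): $178,463.97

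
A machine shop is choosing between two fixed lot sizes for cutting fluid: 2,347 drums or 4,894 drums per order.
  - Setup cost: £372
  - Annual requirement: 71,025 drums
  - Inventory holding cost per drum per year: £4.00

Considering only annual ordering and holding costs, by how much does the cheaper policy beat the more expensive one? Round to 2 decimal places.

£764.76

For each Q, cost = (D/Q)·S + (Q/2)·H.
TC(2,347) = (71,025/2,347)×372 + (2,347/2)×4 = £15,951.48
TC(4,894) = (71,025/4,894)×372 + (4,894/2)×4 = £15,186.71
|ΔTC| = |£15,951.48 − £15,186.71| = £764.76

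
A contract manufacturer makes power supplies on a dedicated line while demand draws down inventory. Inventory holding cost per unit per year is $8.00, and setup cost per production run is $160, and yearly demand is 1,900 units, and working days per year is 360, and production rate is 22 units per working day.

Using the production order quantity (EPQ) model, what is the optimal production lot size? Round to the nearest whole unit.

Daily demand d = 1,900/360 = 5.278; p = 22; 1 − d/p = 0.76010
EPQ = √(2DS / (H(1 − d/p)))
    = √(2 × 1,900 × 160 / (8 × 0.76010)) ≈ 316.21

316 units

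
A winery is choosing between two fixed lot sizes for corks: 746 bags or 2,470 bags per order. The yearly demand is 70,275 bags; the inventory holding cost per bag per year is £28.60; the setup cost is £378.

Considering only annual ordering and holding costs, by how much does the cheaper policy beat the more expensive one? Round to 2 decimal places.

£200.68

Annual cost at Q: ordering D·S/Q plus holding Q·H/2.
TC(746) = (70,275/746)×378 + (746/2)×28.6 = £46,276.31
TC(2,470) = (70,275/2,470)×378 + (2,470/2)×28.6 = £46,075.64
Lots of 2,470 are cheaper by £200.68.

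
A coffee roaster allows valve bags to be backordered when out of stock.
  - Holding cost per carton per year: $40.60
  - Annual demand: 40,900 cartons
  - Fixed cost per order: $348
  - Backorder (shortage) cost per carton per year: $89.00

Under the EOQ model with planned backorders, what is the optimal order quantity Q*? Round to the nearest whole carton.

Q* = √(2DS/H) · √((H + b)/b)
   = √(2 × 40,900 × 348 / 40.6) · √((40.6 + 89) / 89)
   = 837.343 × 1.2067 ≈ 1,010.44

1,010 cartons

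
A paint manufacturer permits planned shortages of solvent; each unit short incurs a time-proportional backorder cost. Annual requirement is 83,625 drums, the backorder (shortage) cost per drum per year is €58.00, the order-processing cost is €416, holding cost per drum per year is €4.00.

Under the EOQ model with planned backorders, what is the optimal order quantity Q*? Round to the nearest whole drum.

4,312 drums

Q* = √(2DS/H) · √((H + b)/b)
   = √(2 × 83,625 × 416 / 4) · √((4 + 58) / 58)
   = 4,170.611 × 1.0339 ≈ 4,312.03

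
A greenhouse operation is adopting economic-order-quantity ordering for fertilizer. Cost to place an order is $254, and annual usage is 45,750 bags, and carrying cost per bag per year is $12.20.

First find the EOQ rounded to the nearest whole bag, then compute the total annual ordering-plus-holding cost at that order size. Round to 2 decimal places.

$16,838.65

Q* = √(2·D·S / H) = √(2·45,750·254 / 12.2) = √1,905,000.0 ≈ 1,380.22 → Q = 1,380 bags
Annual ordering cost = (D/Q)·S = (45,750/1,380) × 254 = $8,420.65
Annual holding cost  = (Q/2)·H = (1,380/2) × 12.2 = $8,418.00
Total = $8,420.65 + $8,418.00 = $16,838.65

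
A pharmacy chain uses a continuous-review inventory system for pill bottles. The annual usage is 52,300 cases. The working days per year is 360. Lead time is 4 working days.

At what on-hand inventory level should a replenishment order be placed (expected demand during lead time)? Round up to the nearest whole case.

582 cases

Daily demand d = 52,300 / 360 = 145.278 cases/day
Demand during lead time = 145.278 × 4 = 581.11
Reorder point = 581.11 → round up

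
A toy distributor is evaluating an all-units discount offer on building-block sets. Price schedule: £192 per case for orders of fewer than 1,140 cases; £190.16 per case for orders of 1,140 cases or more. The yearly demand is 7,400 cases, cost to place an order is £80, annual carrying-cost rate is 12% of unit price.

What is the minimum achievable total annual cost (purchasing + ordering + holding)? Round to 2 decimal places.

£1,420,710.24

H₁ = 12%×£192 = £23.0400;  H₂ = 12%×£190.16 = £22.8192
EOQ₁ = √(2×7,400×80/23.0400) = 226.69  (< 1,140, feasible at tier 1)
EOQ₂ = √(2×7,400×80/22.8192) = 227.79  (< 1,140 → use Q = 1,140 at tier-2 price)
TC(tier 1 (EOQ₁), Q≈226.7) = £1,426,022.96
TC(tier 2, Q≈1,140.0) = £1,420,710.24
Minimum at tier 2: £1,420,710.24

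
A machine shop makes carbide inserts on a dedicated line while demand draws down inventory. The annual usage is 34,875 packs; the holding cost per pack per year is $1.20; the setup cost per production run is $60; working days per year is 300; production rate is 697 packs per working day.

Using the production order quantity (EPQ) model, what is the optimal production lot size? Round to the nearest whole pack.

d = 34,875/300 = 116.2500 packs/day;  effective holding cost H(1 − d/p) = 1.2·(1 − 116.2500/697) = 0.99986
Q* = √(2DS / H_eff) = √(2·34,875·60 / 0.99986) ≈ 2,045.87

2,046 packs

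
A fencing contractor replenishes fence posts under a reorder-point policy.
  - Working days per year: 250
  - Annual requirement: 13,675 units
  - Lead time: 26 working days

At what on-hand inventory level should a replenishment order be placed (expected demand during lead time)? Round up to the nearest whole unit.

1,423 units

Daily demand d = 13,675 / 250 = 54.700 units/day
Demand during lead time = 54.700 × 26 = 1,422.20
Reorder point = 1,422.20 → round up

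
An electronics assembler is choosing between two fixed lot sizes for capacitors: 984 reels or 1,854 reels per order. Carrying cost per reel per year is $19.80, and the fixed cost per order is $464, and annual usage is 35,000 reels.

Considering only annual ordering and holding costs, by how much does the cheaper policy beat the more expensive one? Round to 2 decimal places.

For each Q, cost = (D/Q)·S + (Q/2)·H.
TC(984) = (35,000/984)×464 + (984/2)×19.8 = $26,245.67
TC(1,854) = (35,000/1,854)×464 + (1,854/2)×19.8 = $27,114.04
|ΔTC| = |$26,245.67 − $27,114.04| = $868.37

$868.37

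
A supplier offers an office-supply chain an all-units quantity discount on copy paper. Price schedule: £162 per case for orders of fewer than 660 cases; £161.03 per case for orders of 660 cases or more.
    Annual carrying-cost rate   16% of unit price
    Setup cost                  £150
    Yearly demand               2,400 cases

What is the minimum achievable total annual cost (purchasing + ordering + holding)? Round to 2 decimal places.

£393,120.00

H₁ = 16%×£162 = £25.9200;  H₂ = 16%×£161.03 = £25.7648
EOQ₁ = √(2×2,400×150/25.9200) = 166.67  (< 660, feasible at tier 1)
EOQ₂ = √(2×2,400×150/25.7648) = 167.17  (< 660 → use Q = 660 at tier-2 price)
TC(tier 1 (EOQ₁), Q≈166.7) = £393,120.00
TC(tier 2, Q≈660.0) = £395,519.84
Minimum at tier 1 (EOQ₁): £393,120.00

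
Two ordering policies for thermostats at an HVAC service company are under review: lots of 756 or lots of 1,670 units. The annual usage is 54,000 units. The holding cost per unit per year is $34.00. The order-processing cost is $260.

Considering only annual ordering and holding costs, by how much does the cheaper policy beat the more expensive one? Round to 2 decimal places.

$5,373.76

For each Q, cost = (D/Q)·S + (Q/2)·H.
TC(756) = (54,000/756)×260 + (756/2)×34 = $31,423.43
TC(1,670) = (54,000/1,670)×260 + (1,670/2)×34 = $36,797.19
Cheaper: Q = 756.  Difference = $5,373.76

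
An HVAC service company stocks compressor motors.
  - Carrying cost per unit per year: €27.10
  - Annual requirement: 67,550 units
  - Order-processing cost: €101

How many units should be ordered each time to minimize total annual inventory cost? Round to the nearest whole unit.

EOQ = √(2DS/H) = √(2 × 67,550 × 101 / 27.1)
    = √(503,509.23) ≈ 709.58

710 units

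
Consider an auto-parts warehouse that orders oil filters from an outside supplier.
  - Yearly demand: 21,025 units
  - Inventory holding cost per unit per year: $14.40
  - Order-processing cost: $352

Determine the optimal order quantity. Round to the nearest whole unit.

EOQ = √(2DS/H) = √(2 × 21,025 × 352 / 14.4)
    = √(1,027,888.89) ≈ 1,013.85

1,014 units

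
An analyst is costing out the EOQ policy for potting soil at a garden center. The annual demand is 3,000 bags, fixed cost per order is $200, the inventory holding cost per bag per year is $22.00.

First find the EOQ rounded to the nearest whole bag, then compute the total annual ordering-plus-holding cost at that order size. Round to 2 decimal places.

$5,138.10

Optimal lot size Q* = (2 × 3,000 × $200 / $22)^½ ≈ 233.55 → Q = 234 bags
Annual ordering cost = (D/Q)·S = (3,000/234) × 200 = $2,564.10
Annual holding cost  = (Q/2)·H = (234/2) × 22 = $2,574.00
Total = $2,564.10 + $2,574.00 = $5,138.10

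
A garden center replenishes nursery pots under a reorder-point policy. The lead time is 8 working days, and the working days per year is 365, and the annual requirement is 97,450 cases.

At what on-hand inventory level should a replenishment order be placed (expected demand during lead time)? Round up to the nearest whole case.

Daily demand d = 97,450 / 365 = 266.986 cases/day
Demand during lead time = 266.986 × 8 = 2,135.89
Reorder point = 2,135.89 → round up

2,136 cases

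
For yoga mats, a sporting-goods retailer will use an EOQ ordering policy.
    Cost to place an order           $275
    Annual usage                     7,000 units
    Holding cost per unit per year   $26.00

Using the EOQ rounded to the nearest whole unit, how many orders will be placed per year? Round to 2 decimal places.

EOQ = √(2DS/H) = √(2 × 7,000 × 275 / 26)
    = √(148,076.92) ≈ 384.81 → Q = 385
Orders per year = D/Q = 7,000 / 385 = 18.182

18.18 orders per year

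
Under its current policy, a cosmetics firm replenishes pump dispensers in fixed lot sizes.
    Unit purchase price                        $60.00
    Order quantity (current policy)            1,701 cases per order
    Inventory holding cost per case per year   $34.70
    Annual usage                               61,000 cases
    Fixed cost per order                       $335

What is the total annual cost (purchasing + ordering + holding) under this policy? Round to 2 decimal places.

Annual ordering cost = (D/Q)·S = (61,000/1,701) × 335 = $12,013.52
Annual holding cost  = (Q/2)·H = (1,701/2) × 34.7 = $29,512.35
Purchase cost = D·C = 61,000 × 60 = $3,660,000.00
Total = $12,013.52 + $29,512.35 + $3,660,000.00 = $3,701,525.87

$3,701,525.87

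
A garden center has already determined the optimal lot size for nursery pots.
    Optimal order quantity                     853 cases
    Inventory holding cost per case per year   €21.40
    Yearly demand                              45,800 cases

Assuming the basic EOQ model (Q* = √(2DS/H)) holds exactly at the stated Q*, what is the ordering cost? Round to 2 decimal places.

EOQ relation: Q² = 2DS/H, so rearrange for the unknown.
S = Q²H / (2D) = 853² × 21.4 / (2 × 45,800) = 169.9873

€169.99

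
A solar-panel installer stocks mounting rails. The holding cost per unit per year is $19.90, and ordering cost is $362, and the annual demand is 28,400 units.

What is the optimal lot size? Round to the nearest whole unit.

Optimal lot size Q* = (2 × 28,400 × $362 / $19.9)^½ ≈ 1,016.49

1,016 units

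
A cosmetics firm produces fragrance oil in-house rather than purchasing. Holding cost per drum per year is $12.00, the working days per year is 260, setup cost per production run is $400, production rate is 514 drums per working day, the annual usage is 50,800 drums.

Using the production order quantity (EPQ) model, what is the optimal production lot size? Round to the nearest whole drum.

2,337 drums

d = 50,800/260 = 195.3846 drums/day;  effective holding cost H(1 − d/p) = 12·(1 − 195.3846/514) = 7.43849
Q* = √(2DS / H_eff) = √(2·50,800·400 / 7.43849) ≈ 2,337.41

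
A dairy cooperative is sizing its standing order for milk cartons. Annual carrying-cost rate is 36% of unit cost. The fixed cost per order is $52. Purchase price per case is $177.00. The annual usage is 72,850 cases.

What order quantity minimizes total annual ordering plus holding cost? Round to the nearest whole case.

H = i·C = 0.36 × $177 = $63.7200 per case-year
Q* = √(2·D·S / H) = √(2·72,850·52 / 63.72) = √118,901.4 ≈ 344.82

345 cases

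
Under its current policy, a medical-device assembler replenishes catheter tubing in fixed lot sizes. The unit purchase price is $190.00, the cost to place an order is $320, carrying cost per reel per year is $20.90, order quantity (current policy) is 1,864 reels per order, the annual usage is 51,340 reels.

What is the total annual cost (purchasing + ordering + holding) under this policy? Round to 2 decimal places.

Orders/yr = 51,340/1,864 = 27.543; ordering cost = 27.543 × $320 = $8,813.73
Average inventory = 1,864/2 = 932; holding cost = 932 × $20.9 = $19,478.80
Purchase cost = D·C = 51,340 × 190 = $9,754,600.00
Total = $8,813.73 + $19,478.80 + $9,754,600.00 = $9,782,892.53

$9,782,892.53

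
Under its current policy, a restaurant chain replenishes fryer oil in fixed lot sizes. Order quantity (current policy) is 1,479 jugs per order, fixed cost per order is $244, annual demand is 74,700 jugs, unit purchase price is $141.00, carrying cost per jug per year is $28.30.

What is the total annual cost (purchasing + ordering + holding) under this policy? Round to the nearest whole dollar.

$10,565,952

Orders/yr = 74,700/1,479 = 50.507; ordering cost = 50.507 × $244 = $12,323.73
Average inventory = 1,479/2 = 739.5; holding cost = 739.5 × $28.3 = $20,927.85
Purchase cost = D·C = 74,700 × 141 = $10,532,700.00
Total = $12,323.73 + $20,927.85 + $10,532,700.00 = $10,565,951.58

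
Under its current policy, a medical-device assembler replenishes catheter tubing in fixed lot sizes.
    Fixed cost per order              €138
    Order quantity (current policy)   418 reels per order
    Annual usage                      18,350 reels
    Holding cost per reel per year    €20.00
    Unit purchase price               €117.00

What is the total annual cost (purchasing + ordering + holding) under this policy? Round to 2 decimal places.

Ordering: D/Q × S = 18,350/418 × €138 = €6,058.13
Holding:  Q/2 × H = 418/2 × €20 = €4,180.00
Purchase cost = D·C = 18,350 × 117 = €2,146,950.00
Total = €6,058.13 + €4,180.00 + €2,146,950.00 = €2,157,188.13

€2,157,188.13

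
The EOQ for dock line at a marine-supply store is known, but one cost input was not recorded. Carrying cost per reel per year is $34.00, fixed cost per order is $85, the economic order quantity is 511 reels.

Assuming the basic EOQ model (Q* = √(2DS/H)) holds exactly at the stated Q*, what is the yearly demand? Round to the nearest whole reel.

52,224 reels per year

EOQ relation: Q² = 2DS/H, so rearrange for the unknown.
D = Q²H / (2S) = 511² × 34 / (2 × 85) = 52,224.20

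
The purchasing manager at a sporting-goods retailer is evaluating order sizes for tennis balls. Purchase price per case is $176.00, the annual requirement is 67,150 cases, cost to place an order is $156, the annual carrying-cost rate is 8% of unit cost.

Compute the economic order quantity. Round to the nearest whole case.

1,220 cases

H = i·C = 0.08 × $176 = $14.0800 per case-year
Q* = √(2·D·S / H) = √(2·67,150·156 / 14.08) = √1,487,983.0 ≈ 1,219.83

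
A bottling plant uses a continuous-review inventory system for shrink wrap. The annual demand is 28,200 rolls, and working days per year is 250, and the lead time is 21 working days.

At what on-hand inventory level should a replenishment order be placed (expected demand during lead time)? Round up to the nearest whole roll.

2,369 rolls

Daily demand d = 28,200 / 250 = 112.800 rolls/day
Demand during lead time = 112.800 × 21 = 2,368.80
Reorder point = 2,368.80 → round up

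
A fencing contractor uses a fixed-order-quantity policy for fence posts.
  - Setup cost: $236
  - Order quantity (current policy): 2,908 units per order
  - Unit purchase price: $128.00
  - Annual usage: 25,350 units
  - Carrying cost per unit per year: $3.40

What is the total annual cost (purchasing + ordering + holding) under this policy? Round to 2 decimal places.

$3,251,800.89

Orders/yr = 25,350/2,908 = 8.717; ordering cost = 8.717 × $236 = $2,057.29
Average inventory = 2,908/2 = 1454; holding cost = 1454 × $3.4 = $4,943.60
Purchase cost = D·C = 25,350 × 128 = $3,244,800.00
Total = $2,057.29 + $4,943.60 + $3,244,800.00 = $3,251,800.89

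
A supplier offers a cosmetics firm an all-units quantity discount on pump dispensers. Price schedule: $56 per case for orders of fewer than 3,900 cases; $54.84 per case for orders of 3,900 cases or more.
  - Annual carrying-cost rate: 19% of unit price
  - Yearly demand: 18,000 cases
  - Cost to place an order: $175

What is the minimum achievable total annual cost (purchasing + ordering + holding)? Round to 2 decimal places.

$1,008,245.91

H₁ = 19%×$56 = $10.6400;  H₂ = 19%×$54.84 = $10.4196
EOQ₁ = √(2×18,000×175/10.6400) = 769.48  (< 3,900, feasible at tier 1)
EOQ₂ = √(2×18,000×175/10.4196) = 777.58  (< 3,900 → use Q = 3,900 at tier-2 price)
TC(tier 1 (EOQ₁), Q≈769.5) = $1,016,187.31
TC(tier 2, Q≈3,900.0) = $1,008,245.91
Minimum at tier 2: $1,008,245.91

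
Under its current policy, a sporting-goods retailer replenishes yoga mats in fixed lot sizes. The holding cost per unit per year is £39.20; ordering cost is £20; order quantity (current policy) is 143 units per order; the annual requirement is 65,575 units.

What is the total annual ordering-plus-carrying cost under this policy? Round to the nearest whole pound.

£11,974

Ordering: D/Q × S = 65,575/143 × £20 = £9,171.33
Holding:  Q/2 × H = 143/2 × £39.2 = £2,802.80
Total = £9,171.33 + £2,802.80 = £11,974.13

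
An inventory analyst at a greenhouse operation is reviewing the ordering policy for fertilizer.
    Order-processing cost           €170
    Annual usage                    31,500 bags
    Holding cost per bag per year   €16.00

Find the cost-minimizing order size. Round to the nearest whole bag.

818 bags

Optimal lot size Q* = (2 × 31,500 × €170 / €16)^½ ≈ 818.15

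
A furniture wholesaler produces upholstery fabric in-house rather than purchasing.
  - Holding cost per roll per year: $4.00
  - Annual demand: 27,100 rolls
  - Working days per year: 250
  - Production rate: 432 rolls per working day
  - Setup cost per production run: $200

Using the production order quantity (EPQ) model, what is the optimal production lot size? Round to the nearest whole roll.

Daily demand d = 27,100/250 = 108.400; p = 432; 1 − d/p = 0.74907
EPQ = √(2DS / (H(1 − d/p)))
    = √(2 × 27,100 × 200 / (4 × 0.74907)) ≈ 1,902.05

1,902 rolls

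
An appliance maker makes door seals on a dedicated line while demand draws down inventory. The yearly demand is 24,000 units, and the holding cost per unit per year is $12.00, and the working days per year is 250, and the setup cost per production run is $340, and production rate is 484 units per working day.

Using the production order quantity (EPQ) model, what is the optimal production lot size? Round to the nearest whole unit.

d = 24,000/250 = 96.0000 units/day;  effective holding cost H(1 − d/p) = 12·(1 − 96.0000/484) = 9.61983
Q* = √(2DS / H_eff) = √(2·24,000·340 / 9.61983) ≈ 1,302.50

1,302 units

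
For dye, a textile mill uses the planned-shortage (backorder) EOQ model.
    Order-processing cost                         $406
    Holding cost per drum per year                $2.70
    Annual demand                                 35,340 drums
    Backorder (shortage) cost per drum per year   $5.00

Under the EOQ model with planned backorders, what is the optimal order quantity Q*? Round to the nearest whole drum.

Basic EOQ = √(2·35,340·406/2.7) = 3,260.089
Backorder adjustment √((H+b)/b) = √((2.7+5)/5) = 1.2410
Q* = 3,260.089 × 1.2410 ≈ 4,045.66

4,046 drums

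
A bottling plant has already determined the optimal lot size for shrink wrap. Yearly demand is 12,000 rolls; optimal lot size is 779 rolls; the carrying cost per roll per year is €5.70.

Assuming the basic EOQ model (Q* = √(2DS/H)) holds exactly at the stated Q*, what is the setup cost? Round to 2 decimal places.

€144.12

Since Q* = (2DS/H)^½, squaring gives Q*²·H = 2DS.
S = Q²H / (2D) = 779² × 5.7 / (2 × 12,000) = 144.1247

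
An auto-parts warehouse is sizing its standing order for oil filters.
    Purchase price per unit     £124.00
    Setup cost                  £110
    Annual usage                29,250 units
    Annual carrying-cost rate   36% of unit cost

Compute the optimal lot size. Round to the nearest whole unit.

Holding cost per unit per year: H = 36% × £124 = £44.6400
2DS/H = 2·29,250·110/44.64 = 144,153.23
EOQ = √144,153.23 ≈ 379.68

380 units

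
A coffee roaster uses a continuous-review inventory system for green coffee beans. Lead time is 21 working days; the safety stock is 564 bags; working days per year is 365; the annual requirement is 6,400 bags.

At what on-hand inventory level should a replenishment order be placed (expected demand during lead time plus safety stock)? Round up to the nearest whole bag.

933 bags

Daily demand d = 6,400 / 365 = 17.534 bags/day
Demand during lead time = 17.534 × 21 = 368.22
Reorder point = 368.22 + 564 = 932.22 → round up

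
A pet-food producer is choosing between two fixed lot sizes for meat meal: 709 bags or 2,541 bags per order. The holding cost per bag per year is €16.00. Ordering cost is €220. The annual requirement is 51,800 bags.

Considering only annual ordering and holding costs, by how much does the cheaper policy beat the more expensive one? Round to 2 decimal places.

TC(Q) = (D/Q)S + (Q/2)H
TC(709) = (51,800/709)×220 + (709/2)×16 = €21,745.34
TC(2,541) = (51,800/2,541)×220 + (2,541/2)×16 = €24,812.85
Lots of 709 are cheaper by €3,067.51.

€3,067.51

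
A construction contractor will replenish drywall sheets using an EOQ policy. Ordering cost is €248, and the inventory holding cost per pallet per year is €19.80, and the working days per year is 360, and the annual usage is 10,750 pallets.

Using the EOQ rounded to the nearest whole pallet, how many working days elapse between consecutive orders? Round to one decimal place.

17.4 days

Optimal lot size Q* = (2 × 10,750 × €248 / €19.8)^½ ≈ 518.93 → Q = 519 pallets
Cycle time = (working days × Q)/D = (360 × 519) / 10,750 = 17.380 days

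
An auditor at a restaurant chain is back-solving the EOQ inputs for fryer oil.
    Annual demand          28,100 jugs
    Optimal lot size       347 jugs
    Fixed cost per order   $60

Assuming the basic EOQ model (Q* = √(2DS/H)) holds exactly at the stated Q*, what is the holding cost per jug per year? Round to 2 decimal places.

From Q* = √(2DS/H) ⇒ Q*² = 2DS/H.
H = 2DS / Q² = 2 × 28,100 × 60 / 347² = 28.0046

$28.00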